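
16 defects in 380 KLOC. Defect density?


Defect density = defects / KLOC
Defect density = 16 / 380
Defect density = 0.042 defects/KLOC

0.042 defects/KLOC


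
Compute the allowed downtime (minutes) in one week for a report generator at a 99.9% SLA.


Formula: allowed downtime = period * (100 - SLA) / 100
Period (week) = 10080 minutes
Unavailability fraction = (100 - 99.9) / 100
Allowed downtime = 10080 * (100 - 99.9) / 100
Allowed downtime = 10.08 minutes

10.08 minutes


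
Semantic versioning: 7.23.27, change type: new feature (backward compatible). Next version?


Current: 7.23.27
Change category: 'new feature (backward compatible)' → minor bump
SemVer rule: minor bump → increment MINOR, reset PATCH to 0 (MAJOR unchanged)
New: 7.24.0

7.24.0


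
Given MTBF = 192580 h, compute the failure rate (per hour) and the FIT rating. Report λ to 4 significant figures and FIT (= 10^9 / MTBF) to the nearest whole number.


Formula: λ = 1 / MTBF; FIT = λ × 1e9 = 1e9 / MTBF
λ = 1 / 192580 ≈ 5.193e-06 failures/hour
FIT = 1e9 / 192580 ≈ 5193 failures per 1e9 hours (nearest whole number)

λ = 5.193e-06 /h, FIT = 5193


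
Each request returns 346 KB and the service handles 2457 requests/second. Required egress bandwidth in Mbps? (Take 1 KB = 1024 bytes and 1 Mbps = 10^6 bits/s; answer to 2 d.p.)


Formula: Mbps = payload_bytes * RPS * 8 / 1e6
Payload per request = 346 KB = 346 * 1024 = 354304 bytes
Total bytes/sec = 354304 * 2457 = 870524928
Total bits/sec = 870524928 * 8 = 6964199424
Mbps = 6964199424 / 1e6 = 6964.2

6964.2 Mbps


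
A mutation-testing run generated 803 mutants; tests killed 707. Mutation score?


Mutation score = killed / total * 100
Mutation score = 707 / 803 * 100
Mutation score = 88.04%

88.04%


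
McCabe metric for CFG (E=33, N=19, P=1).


Formula: V(G) = E - N + 2P
V(G) = 33 - 19 + 2*1
V(G) = 14 + 2
V(G) = 16

16


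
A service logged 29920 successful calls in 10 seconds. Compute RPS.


Formula: throughput = requests / seconds
throughput = 29920 / 10
throughput = 2992.0 requests/second

2992.0 requests/second


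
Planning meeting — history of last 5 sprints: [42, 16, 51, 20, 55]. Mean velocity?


Formula: Avg velocity = Total points / Number of sprints
Points: [42, 16, 51, 20, 55]
Sum = 42 + 16 + 51 + 20 + 55 = 184
Avg velocity = 184 / 5 = 36.8 points/sprint

36.8 points/sprint


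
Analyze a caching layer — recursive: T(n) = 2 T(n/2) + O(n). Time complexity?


Reasoning: master theorem case 2 (merge-sort recurrence)
Complexity: O(n log n)

O(n log n)


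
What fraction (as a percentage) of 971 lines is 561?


Coverage = covered / total * 100
Coverage = 561 / 971 * 100
Coverage = 57.78%

57.78%


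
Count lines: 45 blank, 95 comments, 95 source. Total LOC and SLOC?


Total LOC = blank + comment + code
Total LOC = 45 + 95 + 95 = 235
SLOC (source only) = code = 95

Total LOC: 235, SLOC: 95


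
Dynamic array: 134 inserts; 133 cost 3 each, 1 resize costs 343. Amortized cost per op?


Formula: Amortized cost = Total cost / Operations
Total cost = (133 * 3) + (1 * 343)
Total cost = 399 + 343 = 742
Amortized = 742 / 134 = 5.5373

5.5373


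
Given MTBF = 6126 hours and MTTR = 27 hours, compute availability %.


Availability = MTBF / (MTBF + MTTR)
Availability = 6126 / (6126 + 27)
Availability = 6126 / 6153
Availability = 99.5612%

99.5612%


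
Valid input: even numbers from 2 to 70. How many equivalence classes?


Constraint: even integers in [2, 70]
Class 1: x < 2 — out-of-range invalid
Class 2: x in [2,70] but odd — wrong type invalid
Class 3: x in [2,70] and even — valid
Class 4: x > 70 — out-of-range invalid
Total equivalence classes: 4

4 equivalence classes


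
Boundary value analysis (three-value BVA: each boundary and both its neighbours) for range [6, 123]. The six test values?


Range: [6, 123]
Boundaries: just below min, min, min+1, max-1, max, just above max
Values: [5, 6, 7, 122, 123, 124]

[5, 6, 7, 122, 123, 124]


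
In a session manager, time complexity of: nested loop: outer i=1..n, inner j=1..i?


Reasoning: triangle: n(n+1)/2 ~ n^2/2
Complexity: O(n^2)

O(n^2)


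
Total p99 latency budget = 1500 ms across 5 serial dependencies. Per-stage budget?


Formula: per_stage = total_budget / stages
per_stage = 1500 / 5
per_stage = 300.0 ms

300.0 ms


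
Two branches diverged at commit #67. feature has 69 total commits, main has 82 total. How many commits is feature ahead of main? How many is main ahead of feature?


Common ancestor: commit #67
feature commits after divergence: 69 - 67 = 2
main commits after divergence: 82 - 67 = 15
feature is 2 commits ahead of main
main is 15 commits ahead of feature

feature ahead: 2, main ahead: 15


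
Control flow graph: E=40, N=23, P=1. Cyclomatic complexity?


Formula: V(G) = E - N + 2P
V(G) = 40 - 23 + 2*1
V(G) = 17 + 2
V(G) = 19

19


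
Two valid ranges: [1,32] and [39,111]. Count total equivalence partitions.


Valid ranges: [1,32] and [39,111]
Class 1: x < 1 — invalid
Class 2: 1 ≤ x ≤ 32 — valid
Class 3: 32 < x < 39 — invalid (gap between ranges)
Class 4: 39 ≤ x ≤ 111 — valid
Class 5: x > 111 — invalid
Total equivalence classes: 5

5 equivalence classes


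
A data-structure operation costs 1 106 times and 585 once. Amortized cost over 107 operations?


Formula: Amortized cost = Total cost / Operations
Total cost = (106 * 1) + (1 * 585)
Total cost = 106 + 585 = 691
Amortized = 691 / 107 = 6.4579

6.4579


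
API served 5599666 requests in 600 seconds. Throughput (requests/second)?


Formula: throughput = requests / seconds
throughput = 5599666 / 600
throughput = 9332.78 requests/second

9332.78 requests/second


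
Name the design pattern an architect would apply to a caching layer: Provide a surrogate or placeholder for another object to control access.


This matches the Proxy pattern

Proxy


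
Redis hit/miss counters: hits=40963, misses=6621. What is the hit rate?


Formula: hit rate = hits / (hits + misses) * 100
hit rate = 40963 / (40963 + 6621) * 100
hit rate = 40963 / 47584 * 100
hit rate = 86.09%

86.09%


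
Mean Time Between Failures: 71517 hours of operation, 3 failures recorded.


Formula: MTBF = Total operating time / Number of failures
MTBF = 71517 / 3
MTBF = 23839.0 hours

23839.0 hours


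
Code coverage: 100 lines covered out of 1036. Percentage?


Coverage = covered / total * 100
Coverage = 100 / 1036 * 100
Coverage = 9.65%

9.65%


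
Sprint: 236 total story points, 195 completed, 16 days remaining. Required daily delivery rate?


Formula: Required rate = Remaining points / Days left
Remaining = 236 - 195 = 41 points
Required rate = 41 / 16 = 2.56 points/day

2.56 points/day


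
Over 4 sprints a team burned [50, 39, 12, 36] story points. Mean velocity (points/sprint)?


Formula: Avg velocity = Total points / Number of sprints
Points: [50, 39, 12, 36]
Sum = 50 + 39 + 12 + 36 = 137
Avg velocity = 137 / 4 = 34.25 points/sprint

34.25 points/sprint


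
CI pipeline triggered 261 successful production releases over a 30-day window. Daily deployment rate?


Formula: deployments per day = releases / days
= 261 / 30
= 8.7 deploys/day
(equivalently, 60.9 deploys/week)

8.7 deploys/day


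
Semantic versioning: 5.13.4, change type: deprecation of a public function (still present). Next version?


Current: 5.13.4
Change category: 'deprecation of a public function (still present)' → minor bump
SemVer rule: minor bump → increment MINOR, reset PATCH to 0 (MAJOR unchanged)
New: 5.14.0

5.14.0


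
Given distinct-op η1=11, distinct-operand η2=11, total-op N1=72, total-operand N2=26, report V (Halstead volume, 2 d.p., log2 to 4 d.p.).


Formula: V = N * log2(η), where N = N1 + N2 and η = η1 + η2
η = 11 + 11 = 22
N = 72 + 26 = 98
log2(22) ≈ 4.4594
V = 98 * 4.4594 = 437.02

437.02


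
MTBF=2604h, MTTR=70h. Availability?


Availability = MTBF / (MTBF + MTTR)
Availability = 2604 / (2604 + 70)
Availability = 2604 / 2674
Availability = 97.3822%

97.3822%


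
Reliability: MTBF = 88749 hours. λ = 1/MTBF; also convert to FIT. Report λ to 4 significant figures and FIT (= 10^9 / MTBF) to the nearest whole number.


Formula: λ = 1 / MTBF; FIT = λ × 1e9 = 1e9 / MTBF
λ = 1 / 88749 ≈ 1.127e-05 failures/hour
FIT = 1e9 / 88749 ≈ 11268 failures per 1e9 hours (nearest whole number)

λ = 1.127e-05 /h, FIT = 11268


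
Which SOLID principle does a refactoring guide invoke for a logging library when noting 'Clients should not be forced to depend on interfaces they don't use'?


This describes the Interface Segregation Principle (ISP)

Interface Segregation Principle (ISP)


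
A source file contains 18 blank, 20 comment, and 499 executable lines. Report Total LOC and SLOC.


Total LOC = blank + comment + code
Total LOC = 18 + 20 + 499 = 537
SLOC (source only) = code = 499

Total LOC: 537, SLOC: 499


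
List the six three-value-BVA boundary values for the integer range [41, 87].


Range: [41, 87]
Boundaries: just below min, min, min+1, max-1, max, just above max
Values: [40, 41, 42, 86, 87, 88]

[40, 41, 42, 86, 87, 88]


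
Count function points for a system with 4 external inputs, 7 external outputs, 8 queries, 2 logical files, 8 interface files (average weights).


UFP = EI*4 + EO*5 + EQ*4 + ILF*10 + EIF*7
UFP = 4*4 + 7*5 + 8*4 + 2*10 + 8*7
UFP = 16 + 35 + 32 + 20 + 56
UFP = 159

159


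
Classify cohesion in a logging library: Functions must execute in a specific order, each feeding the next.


Reasoning: Output of one is input to next
Type: Sequential cohesion

Sequential cohesion


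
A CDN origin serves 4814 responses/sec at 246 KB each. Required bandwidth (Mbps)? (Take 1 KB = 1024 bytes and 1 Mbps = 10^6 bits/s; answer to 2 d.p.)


Formula: Mbps = payload_bytes * RPS * 8 / 1e6
Payload per request = 246 KB = 246 * 1024 = 251904 bytes
Total bytes/sec = 251904 * 4814 = 1212665856
Total bits/sec = 1212665856 * 8 = 9701326848
Mbps = 9701326848 / 1e6 = 9701.33

9701.33 Mbps


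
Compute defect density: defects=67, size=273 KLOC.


Defect density = defects / KLOC
Defect density = 67 / 273
Defect density = 0.245 defects/KLOC

0.245 defects/KLOC


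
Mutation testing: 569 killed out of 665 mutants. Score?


Mutation score = killed / total * 100
Mutation score = 569 / 665 * 100
Mutation score = 85.56%

85.56%


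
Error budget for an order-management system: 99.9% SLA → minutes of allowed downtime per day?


Formula: allowed downtime = period * (100 - SLA) / 100
Period (day) = 1440 minutes
Unavailability fraction = (100 - 99.9) / 100
Allowed downtime = 1440 * (100 - 99.9) / 100
Allowed downtime = 1.44 minutes

1.44 minutes


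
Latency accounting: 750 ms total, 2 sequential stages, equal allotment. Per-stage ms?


Formula: per_stage = total_budget / stages
per_stage = 750 / 2
per_stage = 375.0 ms

375.0 ms


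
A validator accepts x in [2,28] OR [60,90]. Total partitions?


Valid ranges: [2,28] and [60,90]
Class 1: x < 2 — invalid
Class 2: 2 ≤ x ≤ 28 — valid
Class 3: 28 < x < 60 — invalid (gap between ranges)
Class 4: 60 ≤ x ≤ 90 — valid
Class 5: x > 90 — invalid
Total equivalence classes: 5

5 equivalence classes


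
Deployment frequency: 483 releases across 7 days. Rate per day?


Formula: deployments per day = releases / days
= 483 / 7
= 69.0 deploys/day
(equivalently, 483.0 deploys/week)

69.0 deploys/day


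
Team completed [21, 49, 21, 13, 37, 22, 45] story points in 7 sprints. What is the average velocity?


Formula: Avg velocity = Total points / Number of sprints
Points: [21, 49, 21, 13, 37, 22, 45]
Sum = 21 + 49 + 21 + 13 + 37 + 22 + 45 = 208
Avg velocity = 208 / 7 = 29.71 points/sprint

29.71 points/sprint


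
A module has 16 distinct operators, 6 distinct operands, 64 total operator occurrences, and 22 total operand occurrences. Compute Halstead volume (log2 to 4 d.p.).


Formula: V = N * log2(η), where N = N1 + N2 and η = η1 + η2
η = 16 + 6 = 22
N = 64 + 22 = 86
log2(22) ≈ 4.4594
V = 86 * 4.4594 = 383.51

383.51


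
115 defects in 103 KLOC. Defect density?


Defect density = defects / KLOC
Defect density = 115 / 103
Defect density = 1.117 defects/KLOC

1.117 defects/KLOC


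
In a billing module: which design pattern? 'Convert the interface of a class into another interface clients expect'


This matches the Adapter pattern

Adapter


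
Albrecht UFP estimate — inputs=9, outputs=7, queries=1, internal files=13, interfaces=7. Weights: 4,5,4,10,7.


UFP = EI*4 + EO*5 + EQ*4 + ILF*10 + EIF*7
UFP = 9*4 + 7*5 + 1*4 + 13*10 + 7*7
UFP = 36 + 35 + 4 + 130 + 49
UFP = 254

254


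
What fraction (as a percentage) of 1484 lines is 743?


Coverage = covered / total * 100
Coverage = 743 / 1484 * 100
Coverage = 50.07%

50.07%


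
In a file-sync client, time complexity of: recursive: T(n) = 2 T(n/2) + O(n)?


Reasoning: master theorem case 2 (merge-sort recurrence)
Complexity: O(n log n)

O(n log n)


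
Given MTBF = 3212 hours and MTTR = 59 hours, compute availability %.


Availability = MTBF / (MTBF + MTTR)
Availability = 3212 / (3212 + 59)
Availability = 3212 / 3271
Availability = 98.1963%

98.1963%


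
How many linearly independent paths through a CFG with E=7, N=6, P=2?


Formula: V(G) = E - N + 2P
V(G) = 7 - 6 + 2*2
V(G) = 1 + 4
V(G) = 5

5


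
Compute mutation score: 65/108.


Mutation score = killed / total * 100
Mutation score = 65 / 108 * 100
Mutation score = 60.19%

60.19%


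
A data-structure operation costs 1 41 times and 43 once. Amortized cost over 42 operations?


Formula: Amortized cost = Total cost / Operations
Total cost = (41 * 1) + (1 * 43)
Total cost = 41 + 43 = 84
Amortized = 84 / 42 = 2.0

2.0


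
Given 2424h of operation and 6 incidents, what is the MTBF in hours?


Formula: MTBF = Total operating time / Number of failures
MTBF = 2424 / 6
MTBF = 404.0 hours

404.0 hours


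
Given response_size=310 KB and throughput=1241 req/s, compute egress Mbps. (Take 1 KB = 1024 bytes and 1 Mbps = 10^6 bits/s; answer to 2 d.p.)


Formula: Mbps = payload_bytes * RPS * 8 / 1e6
Payload per request = 310 KB = 310 * 1024 = 317440 bytes
Total bytes/sec = 317440 * 1241 = 393943040
Total bits/sec = 393943040 * 8 = 3151544320
Mbps = 3151544320 / 1e6 = 3151.54

3151.54 Mbps


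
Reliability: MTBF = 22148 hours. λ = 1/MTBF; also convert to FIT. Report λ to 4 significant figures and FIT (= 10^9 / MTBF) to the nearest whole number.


Formula: λ = 1 / MTBF; FIT = λ × 1e9 = 1e9 / MTBF
λ = 1 / 22148 ≈ 4.515e-05 failures/hour
FIT = 1e9 / 22148 ≈ 45151 failures per 1e9 hours (nearest whole number)

λ = 4.515e-05 /h, FIT = 45151


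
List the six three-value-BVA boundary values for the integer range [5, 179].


Range: [5, 179]
Boundaries: just below min, min, min+1, max-1, max, just above max
Values: [4, 5, 6, 178, 179, 180]

[4, 5, 6, 178, 179, 180]


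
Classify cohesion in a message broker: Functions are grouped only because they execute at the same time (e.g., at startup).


Reasoning: Related by timing only
Type: Temporal cohesion

Temporal cohesion


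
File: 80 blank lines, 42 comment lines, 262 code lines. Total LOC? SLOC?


Total LOC = blank + comment + code
Total LOC = 80 + 42 + 262 = 384
SLOC (source only) = code = 262

Total LOC: 384, SLOC: 262


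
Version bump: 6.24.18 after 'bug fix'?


Current: 6.24.18
Change category: 'bug fix' → patch bump
SemVer rule: patch bump → increment PATCH (MAJOR and MINOR unchanged)
New: 6.24.19

6.24.19


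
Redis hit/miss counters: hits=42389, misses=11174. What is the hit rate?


Formula: hit rate = hits / (hits + misses) * 100
hit rate = 42389 / (42389 + 11174) * 100
hit rate = 42389 / 53563 * 100
hit rate = 79.14%

79.14%


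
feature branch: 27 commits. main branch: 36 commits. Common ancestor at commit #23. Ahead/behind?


Common ancestor: commit #23
feature commits after divergence: 27 - 23 = 4
main commits after divergence: 36 - 23 = 13
feature is 4 commits ahead of main
main is 13 commits ahead of feature

feature ahead: 4, main ahead: 13


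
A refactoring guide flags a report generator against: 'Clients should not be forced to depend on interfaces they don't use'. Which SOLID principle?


This describes the Interface Segregation Principle (ISP)

Interface Segregation Principle (ISP)


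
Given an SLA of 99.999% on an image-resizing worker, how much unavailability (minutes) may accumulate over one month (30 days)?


Formula: allowed downtime = period * (100 - SLA) / 100
Period (month (30 days)) = 43200 minutes
Unavailability fraction = (100 - 99.999) / 100
Allowed downtime = 43200 * (100 - 99.999) / 100
Allowed downtime = 0.432 minutes

0.432 minutes


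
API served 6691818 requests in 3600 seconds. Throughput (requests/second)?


Formula: throughput = requests / seconds
throughput = 6691818 / 3600
throughput = 1858.84 requests/second

1858.84 requests/second


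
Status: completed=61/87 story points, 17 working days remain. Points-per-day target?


Formula: Required rate = Remaining points / Days left
Remaining = 87 - 61 = 26 points
Required rate = 26 / 17 = 1.53 points/day

1.53 points/day


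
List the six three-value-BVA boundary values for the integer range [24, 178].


Range: [24, 178]
Boundaries: just below min, min, min+1, max-1, max, just above max
Values: [23, 24, 25, 177, 178, 179]

[23, 24, 25, 177, 178, 179]


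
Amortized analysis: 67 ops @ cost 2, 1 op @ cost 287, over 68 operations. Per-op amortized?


Formula: Amortized cost = Total cost / Operations
Total cost = (67 * 2) + (1 * 287)
Total cost = 134 + 287 = 421
Amortized = 421 / 68 = 6.1912

6.1912


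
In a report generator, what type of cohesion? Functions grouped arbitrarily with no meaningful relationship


Reasoning: Worst: random grouping
Type: Coincidental cohesion

Coincidental cohesion


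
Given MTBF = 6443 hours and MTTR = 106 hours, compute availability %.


Availability = MTBF / (MTBF + MTTR)
Availability = 6443 / (6443 + 106)
Availability = 6443 / 6549
Availability = 98.3814%

98.3814%


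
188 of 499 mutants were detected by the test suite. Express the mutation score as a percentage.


Mutation score = killed / total * 100
Mutation score = 188 / 499 * 100
Mutation score = 37.68%

37.68%


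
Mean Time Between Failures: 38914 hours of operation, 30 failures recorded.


Formula: MTBF = Total operating time / Number of failures
MTBF = 38914 / 30
MTBF = 1297.13 hours

1297.13 hours


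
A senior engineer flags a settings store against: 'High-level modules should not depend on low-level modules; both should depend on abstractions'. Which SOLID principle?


This describes the Dependency Inversion Principle (DIP)

Dependency Inversion Principle (DIP)


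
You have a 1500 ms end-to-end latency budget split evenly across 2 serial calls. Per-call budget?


Formula: per_stage = total_budget / stages
per_stage = 1500 / 2
per_stage = 750.0 ms

750.0 ms


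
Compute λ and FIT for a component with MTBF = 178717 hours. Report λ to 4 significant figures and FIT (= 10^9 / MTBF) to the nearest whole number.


Formula: λ = 1 / MTBF; FIT = λ × 1e9 = 1e9 / MTBF
λ = 1 / 178717 ≈ 5.595e-06 failures/hour
FIT = 1e9 / 178717 ≈ 5595 failures per 1e9 hours (nearest whole number)

λ = 5.595e-06 /h, FIT = 5595


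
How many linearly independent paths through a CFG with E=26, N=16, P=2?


Formula: V(G) = E - N + 2P
V(G) = 26 - 16 + 2*2
V(G) = 10 + 4
V(G) = 14

14


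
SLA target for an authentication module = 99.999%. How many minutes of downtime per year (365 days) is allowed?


Formula: allowed downtime = period * (100 - SLA) / 100
Period (year (365 days)) = 525600 minutes
Unavailability fraction = (100 - 99.999) / 100
Allowed downtime = 525600 * (100 - 99.999) / 100
Allowed downtime = 5.256 minutes

5.256 minutes


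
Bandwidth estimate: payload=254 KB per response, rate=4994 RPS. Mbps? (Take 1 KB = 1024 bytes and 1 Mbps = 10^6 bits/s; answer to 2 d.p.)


Formula: Mbps = payload_bytes * RPS * 8 / 1e6
Payload per request = 254 KB = 254 * 1024 = 260096 bytes
Total bytes/sec = 260096 * 4994 = 1298919424
Total bits/sec = 1298919424 * 8 = 10391355392
Mbps = 10391355392 / 1e6 = 10391.36

10391.36 Mbps


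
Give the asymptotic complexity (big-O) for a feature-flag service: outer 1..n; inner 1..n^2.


Reasoning: n times n^2
Complexity: O(n^3)

O(n^3)


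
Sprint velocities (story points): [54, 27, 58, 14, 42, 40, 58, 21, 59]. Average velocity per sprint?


Formula: Avg velocity = Total points / Number of sprints
Points: [54, 27, 58, 14, 42, 40, 58, 21, 59]
Sum = 54 + 27 + 58 + 14 + 42 + 40 + 58 + 21 + 59 = 373
Avg velocity = 373 / 9 = 41.44 points/sprint

41.44 points/sprint


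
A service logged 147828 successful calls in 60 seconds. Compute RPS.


Formula: throughput = requests / seconds
throughput = 147828 / 60
throughput = 2463.8 requests/second

2463.8 requests/second


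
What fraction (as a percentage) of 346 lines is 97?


Coverage = covered / total * 100
Coverage = 97 / 346 * 100
Coverage = 28.03%

28.03%


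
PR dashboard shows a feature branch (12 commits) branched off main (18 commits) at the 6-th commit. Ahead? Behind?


Common ancestor: commit #6
feature commits after divergence: 12 - 6 = 6
main commits after divergence: 18 - 6 = 12
feature is 6 commits ahead of main
main is 12 commits ahead of feature

feature ahead: 6, main ahead: 12


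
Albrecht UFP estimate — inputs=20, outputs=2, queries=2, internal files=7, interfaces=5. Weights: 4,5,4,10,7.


UFP = EI*4 + EO*5 + EQ*4 + ILF*10 + EIF*7
UFP = 20*4 + 2*5 + 2*4 + 7*10 + 5*7
UFP = 80 + 10 + 8 + 70 + 35
UFP = 203

203


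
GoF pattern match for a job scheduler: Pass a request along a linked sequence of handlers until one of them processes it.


This matches the Chain of Responsibility pattern

Chain of Responsibility


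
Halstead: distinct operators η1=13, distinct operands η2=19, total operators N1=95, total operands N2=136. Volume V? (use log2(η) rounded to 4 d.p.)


Formula: V = N * log2(η), where N = N1 + N2 and η = η1 + η2
η = 13 + 19 = 32
N = 95 + 136 = 231
log2(32) ≈ 5.0000
V = 231 * 5.0000 = 1155.00

1155.00


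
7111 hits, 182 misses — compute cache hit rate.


Formula: hit rate = hits / (hits + misses) * 100
hit rate = 7111 / (7111 + 182) * 100
hit rate = 7111 / 7293 * 100
hit rate = 97.5%

97.5%


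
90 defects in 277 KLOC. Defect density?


Defect density = defects / KLOC
Defect density = 90 / 277
Defect density = 0.325 defects/KLOC

0.325 defects/KLOC


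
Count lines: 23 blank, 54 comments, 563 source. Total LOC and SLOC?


Total LOC = blank + comment + code
Total LOC = 23 + 54 + 563 = 640
SLOC (source only) = code = 563

Total LOC: 640, SLOC: 563


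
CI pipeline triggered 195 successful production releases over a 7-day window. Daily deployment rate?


Formula: deployments per day = releases / days
= 195 / 7
= 27.857 deploys/day
(equivalently, 195.0 deploys/week)

27.857 deploys/day


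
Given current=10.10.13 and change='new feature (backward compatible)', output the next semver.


Current: 10.10.13
Change category: 'new feature (backward compatible)' → minor bump
SemVer rule: minor bump → increment MINOR, reset PATCH to 0 (MAJOR unchanged)
New: 10.11.0

10.11.0


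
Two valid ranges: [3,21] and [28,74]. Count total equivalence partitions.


Valid ranges: [3,21] and [28,74]
Class 1: x < 3 — invalid
Class 2: 3 ≤ x ≤ 21 — valid
Class 3: 21 < x < 28 — invalid (gap between ranges)
Class 4: 28 ≤ x ≤ 74 — valid
Class 5: x > 74 — invalid
Total equivalence classes: 5

5 equivalence classes


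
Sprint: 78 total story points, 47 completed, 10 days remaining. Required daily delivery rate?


Formula: Required rate = Remaining points / Days left
Remaining = 78 - 47 = 31 points
Required rate = 31 / 10 = 3.1 points/day

3.1 points/day


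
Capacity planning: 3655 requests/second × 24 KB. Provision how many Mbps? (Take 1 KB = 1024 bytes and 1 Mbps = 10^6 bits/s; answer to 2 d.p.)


Formula: Mbps = payload_bytes * RPS * 8 / 1e6
Payload per request = 24 KB = 24 * 1024 = 24576 bytes
Total bytes/sec = 24576 * 3655 = 89825280
Total bits/sec = 89825280 * 8 = 718602240
Mbps = 718602240 / 1e6 = 718.6

718.6 Mbps


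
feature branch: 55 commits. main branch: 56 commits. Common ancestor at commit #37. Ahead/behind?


Common ancestor: commit #37
feature commits after divergence: 55 - 37 = 18
main commits after divergence: 56 - 37 = 19
feature is 18 commits ahead of main
main is 19 commits ahead of feature

feature ahead: 18, main ahead: 19


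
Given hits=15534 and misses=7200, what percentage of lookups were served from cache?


Formula: hit rate = hits / (hits + misses) * 100
hit rate = 15534 / (15534 + 7200) * 100
hit rate = 15534 / 22734 * 100
hit rate = 68.33%

68.33%


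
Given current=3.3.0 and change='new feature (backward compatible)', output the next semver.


Current: 3.3.0
Change category: 'new feature (backward compatible)' → minor bump
SemVer rule: minor bump → increment MINOR, reset PATCH to 0 (MAJOR unchanged)
New: 3.4.0

3.4.0


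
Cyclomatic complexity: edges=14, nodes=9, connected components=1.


Formula: V(G) = E - N + 2P
V(G) = 14 - 9 + 2*1
V(G) = 5 + 2
V(G) = 7

7


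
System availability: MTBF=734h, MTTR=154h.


Availability = MTBF / (MTBF + MTTR)
Availability = 734 / (734 + 154)
Availability = 734 / 888
Availability = 82.6577%

82.6577%


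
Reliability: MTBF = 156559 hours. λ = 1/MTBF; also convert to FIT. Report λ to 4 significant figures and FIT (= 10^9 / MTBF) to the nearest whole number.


Formula: λ = 1 / MTBF; FIT = λ × 1e9 = 1e9 / MTBF
λ = 1 / 156559 ≈ 6.387e-06 failures/hour
FIT = 1e9 / 156559 ≈ 6387 failures per 1e9 hours (nearest whole number)

λ = 6.387e-06 /h, FIT = 6387


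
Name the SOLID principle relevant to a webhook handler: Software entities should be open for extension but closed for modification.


This describes the Open/Closed Principle (OCP)

Open/Closed Principle (OCP)


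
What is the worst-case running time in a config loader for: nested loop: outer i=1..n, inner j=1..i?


Reasoning: triangle: n(n+1)/2 ~ n^2/2
Complexity: O(n^2)

O(n^2)


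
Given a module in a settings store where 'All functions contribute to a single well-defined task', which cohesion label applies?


Reasoning: Best: single purpose
Type: Functional cohesion

Functional cohesion


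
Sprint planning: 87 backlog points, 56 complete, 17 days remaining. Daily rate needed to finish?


Formula: Required rate = Remaining points / Days left
Remaining = 87 - 56 = 31 points
Required rate = 31 / 17 = 1.82 points/day

1.82 points/day


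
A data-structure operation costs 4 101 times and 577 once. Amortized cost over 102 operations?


Formula: Amortized cost = Total cost / Operations
Total cost = (101 * 4) + (1 * 577)
Total cost = 404 + 577 = 981
Amortized = 981 / 102 = 9.6176

9.6176


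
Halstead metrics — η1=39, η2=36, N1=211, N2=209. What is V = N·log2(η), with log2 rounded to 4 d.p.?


Formula: V = N * log2(η), where N = N1 + N2 and η = η1 + η2
η = 39 + 36 = 75
N = 211 + 209 = 420
log2(75) ≈ 6.2288
V = 420 * 6.2288 = 2616.10

2616.10


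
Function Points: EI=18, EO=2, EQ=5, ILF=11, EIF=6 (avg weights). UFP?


UFP = EI*4 + EO*5 + EQ*4 + ILF*10 + EIF*7
UFP = 18*4 + 2*5 + 5*4 + 11*10 + 6*7
UFP = 72 + 10 + 20 + 110 + 42
UFP = 254

254


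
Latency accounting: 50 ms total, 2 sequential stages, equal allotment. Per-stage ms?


Formula: per_stage = total_budget / stages
per_stage = 50 / 2
per_stage = 25.0 ms

25.0 ms


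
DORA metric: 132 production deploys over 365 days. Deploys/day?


Formula: deployments per day = releases / days
= 132 / 365
= 0.362 deploys/day
(equivalently, 2.53 deploys/week)

0.362 deploys/day


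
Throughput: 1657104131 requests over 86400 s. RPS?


Formula: throughput = requests / seconds
throughput = 1657104131 / 86400
throughput = 19179.45 requests/second

19179.45 requests/second


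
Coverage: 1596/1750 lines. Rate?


Coverage = covered / total * 100
Coverage = 1596 / 1750 * 100
Coverage = 91.2%

91.2%


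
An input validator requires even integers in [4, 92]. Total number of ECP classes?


Constraint: even integers in [4, 92]
Class 1: x < 4 — out-of-range invalid
Class 2: x in [4,92] but odd — wrong type invalid
Class 3: x in [4,92] and even — valid
Class 4: x > 92 — out-of-range invalid
Total equivalence classes: 4

4 equivalence classes


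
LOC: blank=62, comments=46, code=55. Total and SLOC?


Total LOC = blank + comment + code
Total LOC = 62 + 46 + 55 = 163
SLOC (source only) = code = 55

Total LOC: 163, SLOC: 55


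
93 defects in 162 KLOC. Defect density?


Defect density = defects / KLOC
Defect density = 93 / 162
Defect density = 0.574 defects/KLOC

0.574 defects/KLOC


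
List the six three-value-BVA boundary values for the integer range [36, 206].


Range: [36, 206]
Boundaries: just below min, min, min+1, max-1, max, just above max
Values: [35, 36, 37, 205, 206, 207]

[35, 36, 37, 205, 206, 207]


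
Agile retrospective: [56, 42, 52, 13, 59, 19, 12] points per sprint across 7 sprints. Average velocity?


Formula: Avg velocity = Total points / Number of sprints
Points: [56, 42, 52, 13, 59, 19, 12]
Sum = 56 + 42 + 52 + 13 + 59 + 19 + 12 = 253
Avg velocity = 253 / 7 = 36.14 points/sprint

36.14 points/sprint


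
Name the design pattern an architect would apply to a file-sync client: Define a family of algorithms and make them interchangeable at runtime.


This matches the Strategy pattern

Strategy


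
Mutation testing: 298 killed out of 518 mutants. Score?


Mutation score = killed / total * 100
Mutation score = 298 / 518 * 100
Mutation score = 57.53%

57.53%


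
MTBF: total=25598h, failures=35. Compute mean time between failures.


Formula: MTBF = Total operating time / Number of failures
MTBF = 25598 / 35
MTBF = 731.37 hours

731.37 hours


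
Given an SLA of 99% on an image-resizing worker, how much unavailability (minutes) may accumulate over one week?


Formula: allowed downtime = period * (100 - SLA) / 100
Period (week) = 10080 minutes
Unavailability fraction = (100 - 99.0) / 100
Allowed downtime = 10080 * (100 - 99.0) / 100
Allowed downtime = 100.8 minutes

100.8 minutes


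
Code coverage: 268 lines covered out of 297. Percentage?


Coverage = covered / total * 100
Coverage = 268 / 297 * 100
Coverage = 90.24%

90.24%


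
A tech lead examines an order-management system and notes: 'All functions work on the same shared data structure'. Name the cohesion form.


Reasoning: Functions share data
Type: Communicational cohesion

Communicational cohesion


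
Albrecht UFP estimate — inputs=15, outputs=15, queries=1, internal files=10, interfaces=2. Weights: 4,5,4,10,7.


UFP = EI*4 + EO*5 + EQ*4 + ILF*10 + EIF*7
UFP = 15*4 + 15*5 + 1*4 + 10*10 + 2*7
UFP = 60 + 75 + 4 + 100 + 14
UFP = 253

253


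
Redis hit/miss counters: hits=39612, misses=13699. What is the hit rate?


Formula: hit rate = hits / (hits + misses) * 100
hit rate = 39612 / (39612 + 13699) * 100
hit rate = 39612 / 53311 * 100
hit rate = 74.3%

74.3%


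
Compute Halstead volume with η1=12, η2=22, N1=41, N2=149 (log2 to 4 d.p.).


Formula: V = N * log2(η), where N = N1 + N2 and η = η1 + η2
η = 12 + 22 = 34
N = 41 + 149 = 190
log2(34) ≈ 5.0875
V = 190 * 5.0875 = 966.63

966.63


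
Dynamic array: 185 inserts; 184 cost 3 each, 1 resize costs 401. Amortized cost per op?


Formula: Amortized cost = Total cost / Operations
Total cost = (184 * 3) + (1 * 401)
Total cost = 552 + 401 = 953
Amortized = 953 / 185 = 5.1514

5.1514


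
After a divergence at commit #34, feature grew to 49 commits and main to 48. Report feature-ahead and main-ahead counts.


Common ancestor: commit #34
feature commits after divergence: 49 - 34 = 15
main commits after divergence: 48 - 34 = 14
feature is 15 commits ahead of main
main is 14 commits ahead of feature

feature ahead: 15, main ahead: 14


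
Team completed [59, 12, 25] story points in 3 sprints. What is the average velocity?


Formula: Avg velocity = Total points / Number of sprints
Points: [59, 12, 25]
Sum = 59 + 12 + 25 = 96
Avg velocity = 96 / 3 = 32.0 points/sprint

32.0 points/sprint


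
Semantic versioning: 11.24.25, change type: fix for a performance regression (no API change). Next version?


Current: 11.24.25
Change category: 'fix for a performance regression (no API change)' → patch bump
SemVer rule: patch bump → increment PATCH (MAJOR and MINOR unchanged)
New: 11.24.26

11.24.26


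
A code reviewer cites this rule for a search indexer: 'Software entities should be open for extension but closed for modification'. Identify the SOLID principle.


This describes the Open/Closed Principle (OCP)

Open/Closed Principle (OCP)


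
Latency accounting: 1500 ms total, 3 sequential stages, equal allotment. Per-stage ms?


Formula: per_stage = total_budget / stages
per_stage = 1500 / 3
per_stage = 500.0 ms

500.0 ms


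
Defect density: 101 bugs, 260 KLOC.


Defect density = defects / KLOC
Defect density = 101 / 260
Defect density = 0.388 defects/KLOC

0.388 defects/KLOC


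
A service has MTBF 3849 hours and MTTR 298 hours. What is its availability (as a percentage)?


Availability = MTBF / (MTBF + MTTR)
Availability = 3849 / (3849 + 298)
Availability = 3849 / 4147
Availability = 92.8141%

92.8141%


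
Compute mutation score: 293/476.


Mutation score = killed / total * 100
Mutation score = 293 / 476 * 100
Mutation score = 61.55%

61.55%


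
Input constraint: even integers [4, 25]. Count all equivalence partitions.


Constraint: even integers in [4, 25]
Class 1: x < 4 — out-of-range invalid
Class 2: x in [4,25] but odd — wrong type invalid
Class 3: x in [4,25] and even — valid
Class 4: x > 25 — out-of-range invalid
Total equivalence classes: 4

4 equivalence classes


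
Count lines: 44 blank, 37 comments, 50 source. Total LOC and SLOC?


Total LOC = blank + comment + code
Total LOC = 44 + 37 + 50 = 131
SLOC (source only) = code = 50

Total LOC: 131, SLOC: 50


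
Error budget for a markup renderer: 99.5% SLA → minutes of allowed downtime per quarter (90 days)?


Formula: allowed downtime = period * (100 - SLA) / 100
Period (quarter (90 days)) = 129600 minutes
Unavailability fraction = (100 - 99.5) / 100
Allowed downtime = 129600 * (100 - 99.5) / 100
Allowed downtime = 648.0 minutes

648.0 minutes


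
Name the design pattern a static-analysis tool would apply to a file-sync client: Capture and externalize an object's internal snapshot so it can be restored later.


This matches the Memento pattern

Memento


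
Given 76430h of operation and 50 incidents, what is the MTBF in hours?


Formula: MTBF = Total operating time / Number of failures
MTBF = 76430 / 50
MTBF = 1528.6 hours

1528.6 hours


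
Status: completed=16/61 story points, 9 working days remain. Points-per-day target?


Formula: Required rate = Remaining points / Days left
Remaining = 61 - 16 = 45 points
Required rate = 45 / 9 = 5.0 points/day

5.0 points/day


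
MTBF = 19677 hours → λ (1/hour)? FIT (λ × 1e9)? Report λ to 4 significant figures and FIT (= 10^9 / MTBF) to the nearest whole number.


Formula: λ = 1 / MTBF; FIT = λ × 1e9 = 1e9 / MTBF
λ = 1 / 19677 ≈ 5.082e-05 failures/hour
FIT = 1e9 / 19677 ≈ 50821 failures per 1e9 hours (nearest whole number)

λ = 5.082e-05 /h, FIT = 50821


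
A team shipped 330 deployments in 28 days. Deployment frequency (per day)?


Formula: deployments per day = releases / days
= 330 / 28
= 11.786 deploys/day
(equivalently, 82.5 deploys/week)

11.786 deploys/day


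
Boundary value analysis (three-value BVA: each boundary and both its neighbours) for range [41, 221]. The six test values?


Range: [41, 221]
Boundaries: just below min, min, min+1, max-1, max, just above max
Values: [40, 41, 42, 220, 221, 222]

[40, 41, 42, 220, 221, 222]


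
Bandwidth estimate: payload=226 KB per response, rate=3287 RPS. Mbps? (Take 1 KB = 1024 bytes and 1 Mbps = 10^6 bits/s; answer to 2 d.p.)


Formula: Mbps = payload_bytes * RPS * 8 / 1e6
Payload per request = 226 KB = 226 * 1024 = 231424 bytes
Total bytes/sec = 231424 * 3287 = 760690688
Total bits/sec = 760690688 * 8 = 6085525504
Mbps = 6085525504 / 1e6 = 6085.53

6085.53 Mbps


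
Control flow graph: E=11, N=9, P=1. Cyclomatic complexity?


Formula: V(G) = E - N + 2P
V(G) = 11 - 9 + 2*1
V(G) = 2 + 2
V(G) = 4

4


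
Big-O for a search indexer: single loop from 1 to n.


Reasoning: one pass through n items
Complexity: O(n)

O(n)


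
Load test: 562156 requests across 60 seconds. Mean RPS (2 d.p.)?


Formula: throughput = requests / seconds
throughput = 562156 / 60
throughput = 9369.27 requests/second

9369.27 requests/second


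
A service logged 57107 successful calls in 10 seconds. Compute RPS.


Formula: throughput = requests / seconds
throughput = 57107 / 10
throughput = 5710.7 requests/second

5710.7 requests/second


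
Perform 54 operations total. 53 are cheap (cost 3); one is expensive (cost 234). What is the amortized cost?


Formula: Amortized cost = Total cost / Operations
Total cost = (53 * 3) + (1 * 234)
Total cost = 159 + 234 = 393
Amortized = 393 / 54 = 7.2778

7.2778


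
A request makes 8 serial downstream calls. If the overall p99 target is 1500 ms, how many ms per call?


Formula: per_stage = total_budget / stages
per_stage = 1500 / 8
per_stage = 187.5 ms

187.5 ms


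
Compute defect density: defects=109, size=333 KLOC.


Defect density = defects / KLOC
Defect density = 109 / 333
Defect density = 0.327 defects/KLOC

0.327 defects/KLOC


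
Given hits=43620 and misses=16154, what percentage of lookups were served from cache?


Formula: hit rate = hits / (hits + misses) * 100
hit rate = 43620 / (43620 + 16154) * 100
hit rate = 43620 / 59774 * 100
hit rate = 72.97%

72.97%


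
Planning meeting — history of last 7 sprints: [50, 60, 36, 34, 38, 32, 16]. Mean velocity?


Formula: Avg velocity = Total points / Number of sprints
Points: [50, 60, 36, 34, 38, 32, 16]
Sum = 50 + 60 + 36 + 34 + 38 + 32 + 16 = 266
Avg velocity = 266 / 7 = 38.0 points/sprint

38.0 points/sprint


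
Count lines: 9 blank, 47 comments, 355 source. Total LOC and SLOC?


Total LOC = blank + comment + code
Total LOC = 9 + 47 + 355 = 411
SLOC (source only) = code = 355

Total LOC: 411, SLOC: 355


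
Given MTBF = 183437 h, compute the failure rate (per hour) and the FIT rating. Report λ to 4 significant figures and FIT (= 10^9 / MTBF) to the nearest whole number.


Formula: λ = 1 / MTBF; FIT = λ × 1e9 = 1e9 / MTBF
λ = 1 / 183437 ≈ 5.451e-06 failures/hour
FIT = 1e9 / 183437 ≈ 5451 failures per 1e9 hours (nearest whole number)

λ = 5.451e-06 /h, FIT = 5451


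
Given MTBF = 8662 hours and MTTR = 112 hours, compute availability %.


Availability = MTBF / (MTBF + MTTR)
Availability = 8662 / (8662 + 112)
Availability = 8662 / 8774
Availability = 98.7235%

98.7235%


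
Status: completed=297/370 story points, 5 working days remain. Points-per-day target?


Formula: Required rate = Remaining points / Days left
Remaining = 370 - 297 = 73 points
Required rate = 73 / 5 = 14.6 points/day

14.6 points/day


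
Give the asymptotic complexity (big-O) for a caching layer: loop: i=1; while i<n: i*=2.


Reasoning: i doubles each step so iterations are log2(n)
Complexity: O(log n)

O(log n)
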